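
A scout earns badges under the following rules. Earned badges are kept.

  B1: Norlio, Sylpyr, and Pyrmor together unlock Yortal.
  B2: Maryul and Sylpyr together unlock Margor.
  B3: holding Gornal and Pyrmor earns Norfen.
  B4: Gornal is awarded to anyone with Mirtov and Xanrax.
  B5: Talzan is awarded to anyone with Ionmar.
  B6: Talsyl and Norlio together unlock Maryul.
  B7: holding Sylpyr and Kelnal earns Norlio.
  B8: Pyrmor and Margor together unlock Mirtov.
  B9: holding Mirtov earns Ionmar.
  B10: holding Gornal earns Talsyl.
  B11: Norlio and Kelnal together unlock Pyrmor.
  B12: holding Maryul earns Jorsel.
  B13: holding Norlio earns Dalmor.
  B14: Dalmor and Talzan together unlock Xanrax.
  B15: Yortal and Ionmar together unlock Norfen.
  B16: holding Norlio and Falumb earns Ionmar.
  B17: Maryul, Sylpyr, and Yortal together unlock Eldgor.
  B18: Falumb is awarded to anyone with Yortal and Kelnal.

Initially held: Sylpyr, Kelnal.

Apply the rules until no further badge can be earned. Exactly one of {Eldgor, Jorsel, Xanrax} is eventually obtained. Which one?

With Sylpyr and Kelnal, Norlio is earned (B7).
With Norlio and Kelnal, Pyrmor is earned (B11).
With Norlio, Dalmor is earned (B13).
With Norlio, Sylpyr, and Pyrmor, Yortal is earned (B1).
With Yortal and Kelnal, Falumb is earned (B18).
With Norlio and Falumb, Ionmar is earned (B16).
With Ionmar, Talzan is earned (B5).
With Dalmor and Talzan, Xanrax is earned (B14).
Jorsel would need Maryul (B12), but Maryul is never earned. Eldgor would need Maryul, Sylpyr, and Yortal (B17), but Maryul is never earned.

Xanrax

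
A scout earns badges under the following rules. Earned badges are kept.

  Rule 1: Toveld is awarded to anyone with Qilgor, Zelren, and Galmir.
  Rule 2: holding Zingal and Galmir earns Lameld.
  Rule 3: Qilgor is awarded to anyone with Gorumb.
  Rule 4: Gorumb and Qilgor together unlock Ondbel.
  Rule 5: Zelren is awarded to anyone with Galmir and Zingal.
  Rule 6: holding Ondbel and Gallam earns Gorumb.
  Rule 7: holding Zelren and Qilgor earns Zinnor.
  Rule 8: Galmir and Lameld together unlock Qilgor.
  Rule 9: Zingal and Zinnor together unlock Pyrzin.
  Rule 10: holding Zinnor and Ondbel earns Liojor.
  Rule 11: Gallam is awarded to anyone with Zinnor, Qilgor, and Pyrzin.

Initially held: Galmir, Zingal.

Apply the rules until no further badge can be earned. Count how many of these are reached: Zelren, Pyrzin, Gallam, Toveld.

4

With Galmir and Zingal, Zelren is earned (Rule 5).
With Zingal and Galmir, Lameld is earned (Rule 2).
With Galmir and Lameld, Qilgor is earned (Rule 8).
With Zelren and Qilgor, Zinnor is earned (Rule 7).
With Qilgor, Zelren, and Galmir, Toveld is earned (Rule 1).
With Zingal and Zinnor, Pyrzin is earned (Rule 9).
With Zinnor, Qilgor, and Pyrzin, Gallam is earned (Rule 11).
Zelren: reached.
Pyrzin: reached.
Gallam: reached.
Toveld: reached.
All 4 are reached.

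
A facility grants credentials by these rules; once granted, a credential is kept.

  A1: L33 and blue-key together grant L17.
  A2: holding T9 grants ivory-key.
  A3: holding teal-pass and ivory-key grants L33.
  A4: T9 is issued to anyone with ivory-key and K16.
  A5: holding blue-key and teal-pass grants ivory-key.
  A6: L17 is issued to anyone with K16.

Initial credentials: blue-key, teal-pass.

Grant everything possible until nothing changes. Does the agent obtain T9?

T9 would need ivory-key and K16 (A4), but K16 is never granted.

No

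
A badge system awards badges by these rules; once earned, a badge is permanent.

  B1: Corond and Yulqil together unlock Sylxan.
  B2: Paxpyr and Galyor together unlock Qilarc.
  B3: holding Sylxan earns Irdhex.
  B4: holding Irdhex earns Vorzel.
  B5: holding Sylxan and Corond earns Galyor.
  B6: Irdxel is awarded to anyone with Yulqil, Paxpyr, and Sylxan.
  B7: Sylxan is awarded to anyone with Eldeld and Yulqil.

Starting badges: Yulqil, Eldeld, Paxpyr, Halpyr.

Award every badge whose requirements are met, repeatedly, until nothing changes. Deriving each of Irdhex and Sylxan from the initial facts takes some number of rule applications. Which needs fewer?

Sylxan

Sylxan: With Eldeld and Yulqil, Sylxan is earned (B7). [1 rule application]
Irdhex: With Eldeld and Yulqil, Sylxan is earned (B7). With Sylxan, Irdhex is earned (B3). [2 rule applications]
Sylxan needs fewer.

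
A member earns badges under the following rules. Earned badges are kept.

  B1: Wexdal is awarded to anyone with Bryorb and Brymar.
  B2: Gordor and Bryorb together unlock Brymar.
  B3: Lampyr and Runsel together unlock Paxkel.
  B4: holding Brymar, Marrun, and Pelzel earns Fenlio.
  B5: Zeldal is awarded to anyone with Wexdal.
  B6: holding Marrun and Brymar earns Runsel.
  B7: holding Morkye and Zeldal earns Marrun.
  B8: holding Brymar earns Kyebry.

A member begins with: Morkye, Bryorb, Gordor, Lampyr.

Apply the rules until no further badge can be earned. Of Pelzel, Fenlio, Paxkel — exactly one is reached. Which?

With Gordor and Bryorb, Brymar is earned (B2).
With Bryorb and Brymar, Wexdal is earned (B1).
With Wexdal, Zeldal is earned (B5).
With Morkye and Zeldal, Marrun is earned (B7).
With Marrun and Brymar, Runsel is earned (B6).
With Lampyr and Runsel, Paxkel is earned (B3).
Fenlio would need Brymar, Marrun, and Pelzel (B4), but Pelzel is never earned. No rule produces Pelzel, and it is not given.

Paxkel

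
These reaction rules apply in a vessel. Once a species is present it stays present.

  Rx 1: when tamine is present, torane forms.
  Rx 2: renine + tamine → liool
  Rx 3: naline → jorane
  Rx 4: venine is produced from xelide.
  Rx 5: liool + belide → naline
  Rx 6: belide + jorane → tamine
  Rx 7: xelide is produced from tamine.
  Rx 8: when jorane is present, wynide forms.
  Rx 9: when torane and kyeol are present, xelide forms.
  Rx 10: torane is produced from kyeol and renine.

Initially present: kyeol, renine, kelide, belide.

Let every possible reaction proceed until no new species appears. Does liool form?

liool would need renine and tamine (Rx 2), but tamine never forms.

No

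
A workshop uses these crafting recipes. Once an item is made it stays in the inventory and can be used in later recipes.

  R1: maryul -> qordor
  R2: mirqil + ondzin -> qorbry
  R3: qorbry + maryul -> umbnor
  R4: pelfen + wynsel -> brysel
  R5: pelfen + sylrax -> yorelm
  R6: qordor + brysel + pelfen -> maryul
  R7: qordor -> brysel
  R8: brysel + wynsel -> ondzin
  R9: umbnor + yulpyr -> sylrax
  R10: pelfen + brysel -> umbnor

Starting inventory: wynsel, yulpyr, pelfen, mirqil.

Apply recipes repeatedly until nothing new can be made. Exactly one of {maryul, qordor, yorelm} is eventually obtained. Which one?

Using R4, pelfen and wynsel make brysel.
pelfen + brysel -> umbnor (R10).
umbnor + yulpyr -> sylrax (R9).
pelfen + sylrax -> yorelm (R5).
maryul would need qordor, brysel, and pelfen (R6), but qordor is never obtained. qordor would need maryul (R1), but maryul is never obtained.

yorelm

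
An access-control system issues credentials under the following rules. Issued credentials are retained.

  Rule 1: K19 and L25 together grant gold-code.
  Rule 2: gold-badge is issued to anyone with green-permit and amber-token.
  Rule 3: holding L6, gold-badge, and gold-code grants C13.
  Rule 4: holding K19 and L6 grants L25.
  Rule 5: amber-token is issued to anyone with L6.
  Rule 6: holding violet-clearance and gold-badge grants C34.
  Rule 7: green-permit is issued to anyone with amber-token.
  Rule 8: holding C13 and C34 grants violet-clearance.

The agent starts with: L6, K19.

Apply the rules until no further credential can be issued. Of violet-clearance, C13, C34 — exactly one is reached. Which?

Holding L6 grants amber-token (Rule 5).
Holding K19 and L6 grants L25 (Rule 4).
Holding K19 and L25 grants gold-code (Rule 1).
Holding amber-token grants green-permit (Rule 7).
Holding green-permit and amber-token grants gold-badge (Rule 2).
Holding L6, gold-badge, and gold-code grants C13 (Rule 3).
violet-clearance would need C13 and C34 (Rule 8), but C34 is never granted. C34 would need violet-clearance and gold-badge (Rule 6), but violet-clearance is never granted.

C13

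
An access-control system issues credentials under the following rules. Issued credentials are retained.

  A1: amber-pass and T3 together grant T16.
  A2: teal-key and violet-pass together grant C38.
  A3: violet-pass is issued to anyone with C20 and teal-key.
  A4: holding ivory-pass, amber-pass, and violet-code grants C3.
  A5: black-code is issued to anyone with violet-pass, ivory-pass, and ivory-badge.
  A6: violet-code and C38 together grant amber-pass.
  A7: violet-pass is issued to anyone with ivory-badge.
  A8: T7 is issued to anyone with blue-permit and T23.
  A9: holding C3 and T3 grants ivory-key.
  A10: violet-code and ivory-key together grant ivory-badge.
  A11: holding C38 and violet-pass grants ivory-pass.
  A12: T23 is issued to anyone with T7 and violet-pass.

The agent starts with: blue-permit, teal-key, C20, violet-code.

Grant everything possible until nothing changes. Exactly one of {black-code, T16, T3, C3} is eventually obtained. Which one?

Holding C20 and teal-key grants violet-pass (A3).
Holding teal-key and violet-pass grants C38 (A2).
Holding C38 and violet-pass grants ivory-pass (A11).
Holding violet-code and C38 grants amber-pass (A6).
Holding ivory-pass, amber-pass, and violet-code grants C3 (A4).
T16 would need amber-pass and T3 (A1), but T3 is never granted. No rule produces T3, and it is not given. black-code would need violet-pass, ivory-pass, and ivory-badge (A5), but ivory-badge is never granted.

C3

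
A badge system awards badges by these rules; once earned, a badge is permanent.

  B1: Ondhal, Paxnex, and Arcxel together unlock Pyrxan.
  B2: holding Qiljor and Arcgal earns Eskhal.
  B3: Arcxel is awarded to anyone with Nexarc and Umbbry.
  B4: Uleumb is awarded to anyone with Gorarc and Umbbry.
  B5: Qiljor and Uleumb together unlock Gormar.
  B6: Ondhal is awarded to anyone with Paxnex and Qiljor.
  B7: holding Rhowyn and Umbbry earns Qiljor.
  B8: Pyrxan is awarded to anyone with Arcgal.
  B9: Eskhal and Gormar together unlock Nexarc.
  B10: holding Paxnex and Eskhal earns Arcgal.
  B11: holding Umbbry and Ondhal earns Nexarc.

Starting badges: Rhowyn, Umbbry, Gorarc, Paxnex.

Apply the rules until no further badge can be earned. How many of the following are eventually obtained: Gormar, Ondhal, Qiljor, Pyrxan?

With Gorarc and Umbbry, Uleumb is earned (B4).
With Rhowyn and Umbbry, Qiljor is earned (B7).
With Paxnex and Qiljor, Ondhal is earned (B6).
With Qiljor and Uleumb, Gormar is earned (B5).
With Umbbry and Ondhal, Nexarc is earned (B11).
With Nexarc and Umbbry, Arcxel is earned (B3).
With Ondhal, Paxnex, and Arcxel, Pyrxan is earned (B1).
Gormar: reached.
Ondhal: reached.
Qiljor: reached.
Pyrxan: reached.
All 4 are reached.

4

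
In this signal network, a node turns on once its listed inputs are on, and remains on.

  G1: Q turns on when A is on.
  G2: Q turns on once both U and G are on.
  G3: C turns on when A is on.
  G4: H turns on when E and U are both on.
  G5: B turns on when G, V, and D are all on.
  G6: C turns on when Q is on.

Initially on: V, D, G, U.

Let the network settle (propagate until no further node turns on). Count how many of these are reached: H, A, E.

0

H would need E and U (G4), but E never turns on.
No rule produces A, and it is not given.
No rule produces E, and it is not given.
None of the 3 are reached.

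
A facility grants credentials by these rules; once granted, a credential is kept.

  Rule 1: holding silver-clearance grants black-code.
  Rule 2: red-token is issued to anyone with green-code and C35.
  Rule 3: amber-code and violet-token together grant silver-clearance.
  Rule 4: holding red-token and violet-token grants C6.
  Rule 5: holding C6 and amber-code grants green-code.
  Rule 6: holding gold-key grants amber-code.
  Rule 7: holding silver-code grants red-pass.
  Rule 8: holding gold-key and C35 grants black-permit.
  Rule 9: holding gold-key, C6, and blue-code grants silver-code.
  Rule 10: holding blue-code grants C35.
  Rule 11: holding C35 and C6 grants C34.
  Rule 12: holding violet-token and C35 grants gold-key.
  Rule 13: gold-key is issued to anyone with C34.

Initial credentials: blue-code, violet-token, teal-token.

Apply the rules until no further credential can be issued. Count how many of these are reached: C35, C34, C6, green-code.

Holding blue-code grants C35 (Rule 10).
C35: reached.
C34 would need C35 and C6 (Rule 11), but C6 is never granted.
C6 would need red-token and violet-token (Rule 4), but red-token is never granted.
green-code would need C6 and amber-code (Rule 5), but C6 is never granted.
Reached: C35 — 1 of the 4.

1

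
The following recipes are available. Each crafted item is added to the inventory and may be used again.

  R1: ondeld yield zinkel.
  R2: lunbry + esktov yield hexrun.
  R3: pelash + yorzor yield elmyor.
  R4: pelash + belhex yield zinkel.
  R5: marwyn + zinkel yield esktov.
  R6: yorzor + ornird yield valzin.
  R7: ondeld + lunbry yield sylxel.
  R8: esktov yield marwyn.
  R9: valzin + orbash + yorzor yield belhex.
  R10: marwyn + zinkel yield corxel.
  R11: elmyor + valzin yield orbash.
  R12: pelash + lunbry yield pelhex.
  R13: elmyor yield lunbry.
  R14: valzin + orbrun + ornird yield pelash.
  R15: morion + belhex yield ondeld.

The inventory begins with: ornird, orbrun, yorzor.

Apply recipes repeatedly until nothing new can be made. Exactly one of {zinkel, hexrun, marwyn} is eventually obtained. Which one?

zinkel

yorzor + ornird → valzin (R6).
valzin + orbrun + ornird → pelash (R14).
pelash + yorzor → elmyor (R3).
elmyor + valzin → orbash (R11).
valzin + orbash + yorzor → belhex (R9).
Using R4, pelash and belhex make zinkel.
hexrun would need lunbry and esktov (R2), but esktov is never obtained. marwyn would need esktov (R8), but esktov is never obtained.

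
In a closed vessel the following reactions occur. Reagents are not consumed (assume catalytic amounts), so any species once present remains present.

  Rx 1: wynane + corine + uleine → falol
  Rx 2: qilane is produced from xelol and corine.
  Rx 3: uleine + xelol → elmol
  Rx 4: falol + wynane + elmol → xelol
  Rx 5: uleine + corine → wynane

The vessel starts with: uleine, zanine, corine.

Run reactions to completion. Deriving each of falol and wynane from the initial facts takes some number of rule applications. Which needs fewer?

wynane

wynane: uleine and corine present → wynane forms (Rx 5). [1 rule application]
falol: uleine and corine present → wynane forms (Rx 5). wynane, corine, and uleine present → falol forms (Rx 1). [2 rule applications]
wynane needs fewer.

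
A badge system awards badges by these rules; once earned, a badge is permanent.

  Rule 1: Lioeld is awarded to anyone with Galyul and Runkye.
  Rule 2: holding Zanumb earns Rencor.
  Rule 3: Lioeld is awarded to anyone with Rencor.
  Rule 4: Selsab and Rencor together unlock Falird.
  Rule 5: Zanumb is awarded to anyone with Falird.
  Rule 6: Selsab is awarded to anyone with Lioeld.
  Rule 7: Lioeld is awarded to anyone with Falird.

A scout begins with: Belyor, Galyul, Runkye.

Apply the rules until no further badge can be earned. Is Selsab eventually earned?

With Galyul and Runkye, Lioeld is earned (Rule 1).
With Lioeld, Selsab is earned (Rule 6).

Yes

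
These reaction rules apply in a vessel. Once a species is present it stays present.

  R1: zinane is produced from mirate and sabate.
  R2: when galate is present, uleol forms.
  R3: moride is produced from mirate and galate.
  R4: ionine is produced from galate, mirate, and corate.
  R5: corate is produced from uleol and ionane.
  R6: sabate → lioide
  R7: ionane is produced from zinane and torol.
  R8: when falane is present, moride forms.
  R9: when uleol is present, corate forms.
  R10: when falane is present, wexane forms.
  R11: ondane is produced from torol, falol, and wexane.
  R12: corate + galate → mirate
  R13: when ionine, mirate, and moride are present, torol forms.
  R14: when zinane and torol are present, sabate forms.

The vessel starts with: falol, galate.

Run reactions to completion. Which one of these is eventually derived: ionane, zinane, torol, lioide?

torol

galate present → uleol forms (R2).
uleol present → corate forms (R9).
corate and galate present → mirate forms (R12).
galate, mirate, and corate present → ionine forms (R4).
mirate and galate present → moride forms (R3).
ionine, mirate, and moride present → torol forms (R13).
lioide would need sabate (R6), but sabate never forms. zinane would need mirate and sabate (R1), but sabate never forms. ionane would need zinane and torol (R7), but zinane never forms.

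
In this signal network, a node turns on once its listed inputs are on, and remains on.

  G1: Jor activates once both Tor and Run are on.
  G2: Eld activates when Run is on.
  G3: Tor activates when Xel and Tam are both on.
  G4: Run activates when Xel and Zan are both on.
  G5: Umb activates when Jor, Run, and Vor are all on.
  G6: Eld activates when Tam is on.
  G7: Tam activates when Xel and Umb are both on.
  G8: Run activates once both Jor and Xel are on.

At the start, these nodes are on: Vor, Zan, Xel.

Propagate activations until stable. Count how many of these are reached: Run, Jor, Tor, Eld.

2

G4: Xel and Zan on → Run on.
Run is on, so Eld activates (G2).
Run: reached.
Jor would need Tor and Run (G1), but Tor never turns on.
Tor would need Xel and Tam (G3), but Tam never turns on.
Eld: reached.
Reached: Run and Eld — 2 of the 4.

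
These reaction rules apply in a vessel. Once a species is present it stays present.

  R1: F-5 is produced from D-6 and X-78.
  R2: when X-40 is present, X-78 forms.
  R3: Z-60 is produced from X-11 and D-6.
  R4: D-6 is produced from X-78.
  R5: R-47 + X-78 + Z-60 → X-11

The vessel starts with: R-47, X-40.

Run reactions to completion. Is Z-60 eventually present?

Z-60 would need X-11 and D-6 (R3), but X-11 never forms.

No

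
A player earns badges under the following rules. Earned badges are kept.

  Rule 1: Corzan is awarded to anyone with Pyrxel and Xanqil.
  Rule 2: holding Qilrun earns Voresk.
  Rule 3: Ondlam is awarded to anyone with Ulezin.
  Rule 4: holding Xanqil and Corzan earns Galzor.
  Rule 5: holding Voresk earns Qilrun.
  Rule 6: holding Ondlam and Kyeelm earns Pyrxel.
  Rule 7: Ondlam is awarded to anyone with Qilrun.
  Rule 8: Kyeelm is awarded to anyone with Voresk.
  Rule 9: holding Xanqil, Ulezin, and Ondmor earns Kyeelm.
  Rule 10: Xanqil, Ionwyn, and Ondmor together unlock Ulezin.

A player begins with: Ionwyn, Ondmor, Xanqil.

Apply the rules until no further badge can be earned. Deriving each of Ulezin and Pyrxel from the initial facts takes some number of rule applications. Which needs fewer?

Ulezin

Ulezin: With Xanqil, Ionwyn, and Ondmor, Ulezin is earned (Rule 10). [1 rule application]
Pyrxel: With Xanqil, Ionwyn, and Ondmor, Ulezin is earned (Rule 10). With Ulezin, Ondlam is earned (Rule 3). With Xanqil, Ulezin, and Ondmor, Kyeelm is earned (Rule 9). With Ondlam and Kyeelm, Pyrxel is earned (Rule 6). [4 rule applications]
Ulezin needs fewer.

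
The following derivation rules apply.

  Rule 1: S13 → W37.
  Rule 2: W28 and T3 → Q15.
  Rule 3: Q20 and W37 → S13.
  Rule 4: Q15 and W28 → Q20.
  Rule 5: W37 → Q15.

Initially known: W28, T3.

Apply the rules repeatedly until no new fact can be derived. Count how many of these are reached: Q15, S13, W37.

1

W28 and T3 hold, so Q15 follows (Rule 2).
Q15: reached.
S13 would need Q20 and W37 (Rule 3), but W37 is never established.
W37 would need S13 (Rule 1), but S13 is never established.
Reached: Q15 — 1 of the 3.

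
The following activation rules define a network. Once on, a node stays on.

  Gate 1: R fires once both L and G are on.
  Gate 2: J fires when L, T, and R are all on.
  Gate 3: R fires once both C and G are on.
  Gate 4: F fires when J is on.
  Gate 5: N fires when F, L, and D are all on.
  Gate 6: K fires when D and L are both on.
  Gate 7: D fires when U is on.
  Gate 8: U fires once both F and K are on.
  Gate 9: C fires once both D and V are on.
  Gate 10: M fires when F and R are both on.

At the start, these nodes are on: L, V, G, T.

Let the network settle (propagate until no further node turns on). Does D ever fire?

No

D would need U (Gate 7), but U never turns on.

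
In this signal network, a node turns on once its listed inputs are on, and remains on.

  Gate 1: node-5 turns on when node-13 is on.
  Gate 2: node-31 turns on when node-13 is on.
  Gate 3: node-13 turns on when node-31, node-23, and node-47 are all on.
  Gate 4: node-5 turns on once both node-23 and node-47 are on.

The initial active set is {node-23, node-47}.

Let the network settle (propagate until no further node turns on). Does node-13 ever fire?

No

node-13 would need node-31, node-23, and node-47 (Gate 3), but node-31 never turns on.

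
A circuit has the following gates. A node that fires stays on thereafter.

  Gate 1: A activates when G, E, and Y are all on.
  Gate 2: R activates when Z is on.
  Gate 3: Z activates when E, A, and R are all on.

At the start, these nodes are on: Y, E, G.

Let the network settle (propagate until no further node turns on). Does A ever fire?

Gate 1: G, E, and Y on → A on.

Yes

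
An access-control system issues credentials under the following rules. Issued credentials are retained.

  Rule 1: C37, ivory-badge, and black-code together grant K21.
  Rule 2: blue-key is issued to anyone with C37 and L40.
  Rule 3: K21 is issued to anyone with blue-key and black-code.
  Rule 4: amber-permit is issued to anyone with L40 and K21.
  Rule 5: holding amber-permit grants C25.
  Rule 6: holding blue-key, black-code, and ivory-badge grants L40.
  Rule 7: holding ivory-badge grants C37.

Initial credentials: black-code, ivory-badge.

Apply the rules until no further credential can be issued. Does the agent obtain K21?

Yes

Holding ivory-badge grants C37 (Rule 7).
Holding C37, ivory-badge, and black-code grants K21 (Rule 1).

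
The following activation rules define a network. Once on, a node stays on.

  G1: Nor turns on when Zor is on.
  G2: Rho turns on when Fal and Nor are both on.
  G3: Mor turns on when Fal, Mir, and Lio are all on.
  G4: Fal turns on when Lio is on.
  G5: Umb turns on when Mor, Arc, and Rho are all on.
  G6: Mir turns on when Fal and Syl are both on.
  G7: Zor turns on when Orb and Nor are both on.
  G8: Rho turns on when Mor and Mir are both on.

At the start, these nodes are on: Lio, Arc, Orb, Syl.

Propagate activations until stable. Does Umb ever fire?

G4: Lio on → Fal on.
G6: Fal and Syl on → Mir on.
Fal, Mir, and Lio are on, so Mor turns on (G3).
G8: Mor and Mir on → Rho on.
G5: Mor, Arc, and Rho on → Umb on.

Yes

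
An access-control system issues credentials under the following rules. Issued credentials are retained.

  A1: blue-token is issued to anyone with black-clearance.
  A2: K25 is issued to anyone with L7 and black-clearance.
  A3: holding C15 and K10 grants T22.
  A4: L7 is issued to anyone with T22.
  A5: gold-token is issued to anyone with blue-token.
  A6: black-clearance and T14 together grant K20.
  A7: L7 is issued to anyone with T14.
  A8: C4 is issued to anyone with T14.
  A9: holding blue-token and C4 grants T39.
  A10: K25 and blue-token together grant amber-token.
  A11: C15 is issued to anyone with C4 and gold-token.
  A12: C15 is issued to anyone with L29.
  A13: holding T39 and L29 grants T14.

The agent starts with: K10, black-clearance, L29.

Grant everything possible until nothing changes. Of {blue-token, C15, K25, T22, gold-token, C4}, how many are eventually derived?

5

Holding black-clearance grants blue-token (A1).
Holding L29 grants C15 (A12).
Holding blue-token grants gold-token (A5).
Holding C15 and K10 grants T22 (A3).
Holding T22 grants L7 (A4).
Holding L7 and black-clearance grants K25 (A2).
blue-token: reached.
C15: reached.
K25: reached.
T22: reached.
gold-token: reached.
C4 would need T14 (A8), but T14 is never granted.
Reached: blue-token, C15, K25, T22, and gold-token — 5 of the 6.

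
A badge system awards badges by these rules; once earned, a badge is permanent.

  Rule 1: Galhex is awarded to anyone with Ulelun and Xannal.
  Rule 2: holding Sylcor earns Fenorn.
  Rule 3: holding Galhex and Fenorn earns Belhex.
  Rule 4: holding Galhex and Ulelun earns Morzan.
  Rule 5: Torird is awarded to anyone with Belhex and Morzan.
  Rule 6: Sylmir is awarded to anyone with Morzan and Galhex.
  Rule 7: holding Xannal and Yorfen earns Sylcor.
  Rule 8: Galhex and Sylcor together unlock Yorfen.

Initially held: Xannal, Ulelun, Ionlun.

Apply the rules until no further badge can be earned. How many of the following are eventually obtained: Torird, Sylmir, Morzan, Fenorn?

2

With Ulelun and Xannal, Galhex is earned (Rule 1).
With Galhex and Ulelun, Morzan is earned (Rule 4).
With Morzan and Galhex, Sylmir is earned (Rule 6).
Torird would need Belhex and Morzan (Rule 5), but Belhex is never earned.
Sylmir: reached.
Morzan: reached.
Fenorn would need Sylcor (Rule 2), but Sylcor is never earned.
Reached: Sylmir and Morzan — 2 of the 4.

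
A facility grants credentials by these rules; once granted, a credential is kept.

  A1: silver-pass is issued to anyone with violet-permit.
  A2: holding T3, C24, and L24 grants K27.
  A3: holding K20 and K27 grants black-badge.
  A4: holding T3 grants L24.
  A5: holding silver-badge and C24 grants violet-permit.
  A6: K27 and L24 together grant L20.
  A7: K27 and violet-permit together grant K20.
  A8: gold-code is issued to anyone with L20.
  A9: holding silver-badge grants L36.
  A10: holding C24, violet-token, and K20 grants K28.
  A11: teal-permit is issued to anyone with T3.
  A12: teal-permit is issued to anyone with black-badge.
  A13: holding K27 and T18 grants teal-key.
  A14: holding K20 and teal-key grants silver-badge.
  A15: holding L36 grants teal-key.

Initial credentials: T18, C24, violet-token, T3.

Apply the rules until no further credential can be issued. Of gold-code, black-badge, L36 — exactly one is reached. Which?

Holding T3 grants L24 (A4).
Holding T3, C24, and L24 grants K27 (A2).
Holding K27 and L24 grants L20 (A6).
Holding L20 grants gold-code (A8).
L36 would need silver-badge (A9), but silver-badge is never granted. black-badge would need K20 and K27 (A3), but K20 is never granted.

gold-code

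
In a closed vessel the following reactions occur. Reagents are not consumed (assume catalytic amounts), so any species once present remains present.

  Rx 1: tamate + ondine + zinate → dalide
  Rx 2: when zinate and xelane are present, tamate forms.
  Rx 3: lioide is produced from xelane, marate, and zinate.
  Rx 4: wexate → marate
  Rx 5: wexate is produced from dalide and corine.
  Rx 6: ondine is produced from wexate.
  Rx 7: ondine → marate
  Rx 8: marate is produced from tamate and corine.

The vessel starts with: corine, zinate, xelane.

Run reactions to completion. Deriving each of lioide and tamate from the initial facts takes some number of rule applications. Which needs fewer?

tamate: zinate and xelane present → tamate forms (Rx 2). [1 rule application]
lioide: zinate and xelane present → tamate forms (Rx 2). tamate and corine present → marate forms (Rx 8). xelane, marate, and zinate present → lioide forms (Rx 3). [3 rule applications]
tamate needs fewer.

tamate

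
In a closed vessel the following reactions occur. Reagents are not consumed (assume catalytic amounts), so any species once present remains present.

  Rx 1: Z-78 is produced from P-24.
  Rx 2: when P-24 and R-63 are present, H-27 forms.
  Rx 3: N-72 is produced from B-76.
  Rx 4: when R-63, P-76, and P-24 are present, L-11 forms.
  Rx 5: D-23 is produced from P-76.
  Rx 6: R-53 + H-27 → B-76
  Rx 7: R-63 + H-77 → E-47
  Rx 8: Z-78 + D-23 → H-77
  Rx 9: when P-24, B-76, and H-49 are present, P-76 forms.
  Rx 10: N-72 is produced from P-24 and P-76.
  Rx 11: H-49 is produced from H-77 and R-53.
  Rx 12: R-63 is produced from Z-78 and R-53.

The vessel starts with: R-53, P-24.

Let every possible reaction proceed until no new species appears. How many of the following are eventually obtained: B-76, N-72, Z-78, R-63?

4

P-24 present → Z-78 forms (Rx 1).
Z-78 and R-53 present → R-63 forms (Rx 12).
P-24 and R-63 present → H-27 forms (Rx 2).
R-53 and H-27 present → B-76 forms (Rx 6).
B-76 present → N-72 forms (Rx 3).
B-76: reached.
N-72: reached.
Z-78: reached.
R-63: reached.
All 4 are reached.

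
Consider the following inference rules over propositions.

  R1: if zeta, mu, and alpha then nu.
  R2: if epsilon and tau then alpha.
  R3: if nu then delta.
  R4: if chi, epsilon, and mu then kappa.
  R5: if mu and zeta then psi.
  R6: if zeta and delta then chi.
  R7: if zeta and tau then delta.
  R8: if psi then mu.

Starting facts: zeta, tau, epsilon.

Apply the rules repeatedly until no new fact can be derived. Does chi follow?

From zeta and tau, R7 gives delta.
From zeta and delta, R6 gives chi.

Yes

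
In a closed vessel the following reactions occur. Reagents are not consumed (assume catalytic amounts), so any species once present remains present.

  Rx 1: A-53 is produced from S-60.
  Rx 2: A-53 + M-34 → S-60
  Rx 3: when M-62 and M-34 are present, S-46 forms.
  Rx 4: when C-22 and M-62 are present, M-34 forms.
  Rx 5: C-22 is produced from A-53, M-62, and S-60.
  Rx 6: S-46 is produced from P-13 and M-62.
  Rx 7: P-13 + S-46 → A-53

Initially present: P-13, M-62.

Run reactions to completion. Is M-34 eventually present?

M-34 would need C-22 and M-62 (Rx 4), but C-22 never forms.

No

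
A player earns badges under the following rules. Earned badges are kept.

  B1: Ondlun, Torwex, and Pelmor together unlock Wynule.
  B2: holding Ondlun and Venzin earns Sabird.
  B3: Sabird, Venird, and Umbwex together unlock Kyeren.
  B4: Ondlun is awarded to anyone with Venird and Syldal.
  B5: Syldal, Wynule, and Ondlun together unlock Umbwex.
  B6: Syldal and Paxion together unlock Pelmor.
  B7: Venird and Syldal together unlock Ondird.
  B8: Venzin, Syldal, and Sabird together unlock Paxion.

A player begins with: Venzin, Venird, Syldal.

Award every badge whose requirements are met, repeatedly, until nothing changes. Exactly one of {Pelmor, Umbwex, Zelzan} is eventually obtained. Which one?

Pelmor

With Venird and Syldal, Ondlun is earned (B4).
With Ondlun and Venzin, Sabird is earned (B2).
With Venzin, Syldal, and Sabird, Paxion is earned (B8).
With Syldal and Paxion, Pelmor is earned (B6).
No rule produces Zelzan, and it is not given. Umbwex would need Syldal, Wynule, and Ondlun (B5), but Wynule is never earned.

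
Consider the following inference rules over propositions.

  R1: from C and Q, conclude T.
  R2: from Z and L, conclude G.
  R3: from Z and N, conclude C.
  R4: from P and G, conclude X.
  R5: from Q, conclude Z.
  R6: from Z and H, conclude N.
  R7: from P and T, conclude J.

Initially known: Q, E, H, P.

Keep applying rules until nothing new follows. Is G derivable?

No

G would need Z and L (R2), but L is never established.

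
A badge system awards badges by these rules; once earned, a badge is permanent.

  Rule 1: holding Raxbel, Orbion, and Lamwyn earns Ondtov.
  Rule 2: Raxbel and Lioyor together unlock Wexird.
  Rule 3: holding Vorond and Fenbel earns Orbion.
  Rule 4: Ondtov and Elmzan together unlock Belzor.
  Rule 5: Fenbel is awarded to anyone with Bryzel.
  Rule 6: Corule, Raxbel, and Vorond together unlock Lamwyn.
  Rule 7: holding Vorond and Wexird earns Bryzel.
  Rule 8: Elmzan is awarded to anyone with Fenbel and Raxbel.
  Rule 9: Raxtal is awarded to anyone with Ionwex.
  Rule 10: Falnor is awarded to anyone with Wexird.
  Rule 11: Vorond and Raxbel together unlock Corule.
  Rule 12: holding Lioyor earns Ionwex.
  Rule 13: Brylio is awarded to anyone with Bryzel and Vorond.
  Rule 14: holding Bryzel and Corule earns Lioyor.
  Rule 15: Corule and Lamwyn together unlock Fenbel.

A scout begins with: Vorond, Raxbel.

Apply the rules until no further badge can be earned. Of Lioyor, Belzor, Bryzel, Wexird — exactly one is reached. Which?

With Vorond and Raxbel, Corule is earned (Rule 11).
With Corule, Raxbel, and Vorond, Lamwyn is earned (Rule 6).
With Corule and Lamwyn, Fenbel is earned (Rule 15).
With Fenbel and Raxbel, Elmzan is earned (Rule 8).
With Vorond and Fenbel, Orbion is earned (Rule 3).
With Raxbel, Orbion, and Lamwyn, Ondtov is earned (Rule 1).
With Ondtov and Elmzan, Belzor is earned (Rule 4).
Lioyor would need Bryzel and Corule (Rule 14), but Bryzel is never earned. Wexird would need Raxbel and Lioyor (Rule 2), but Lioyor is never earned. Bryzel would need Vorond and Wexird (Rule 7), but Wexird is never earned.

Belzor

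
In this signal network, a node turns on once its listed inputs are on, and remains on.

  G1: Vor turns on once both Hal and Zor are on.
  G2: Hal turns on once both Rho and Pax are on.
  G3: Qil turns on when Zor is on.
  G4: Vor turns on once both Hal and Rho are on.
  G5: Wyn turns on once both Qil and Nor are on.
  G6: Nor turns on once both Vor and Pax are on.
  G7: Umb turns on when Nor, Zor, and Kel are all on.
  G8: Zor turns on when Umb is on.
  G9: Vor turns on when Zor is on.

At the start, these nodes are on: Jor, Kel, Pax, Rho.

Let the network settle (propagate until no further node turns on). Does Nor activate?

Rho and Pax are on, so Hal turns on (G2).
G4: Hal and Rho on → Vor on.
G6: Vor and Pax on → Nor on.

Yes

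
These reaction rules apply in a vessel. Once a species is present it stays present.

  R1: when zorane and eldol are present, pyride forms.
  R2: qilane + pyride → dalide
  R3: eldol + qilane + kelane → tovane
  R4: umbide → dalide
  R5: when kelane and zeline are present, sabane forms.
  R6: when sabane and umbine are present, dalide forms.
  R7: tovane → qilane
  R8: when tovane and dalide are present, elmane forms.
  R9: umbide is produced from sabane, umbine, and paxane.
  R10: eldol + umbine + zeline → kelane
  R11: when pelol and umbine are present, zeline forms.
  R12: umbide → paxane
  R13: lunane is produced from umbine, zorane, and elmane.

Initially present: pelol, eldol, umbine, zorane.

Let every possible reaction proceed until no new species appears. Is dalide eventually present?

pelol and umbine present → zeline forms (R11).
eldol, umbine, and zeline present → kelane forms (R10).
kelane and zeline present → sabane forms (R5).
sabane and umbine present → dalide forms (R6).

Yes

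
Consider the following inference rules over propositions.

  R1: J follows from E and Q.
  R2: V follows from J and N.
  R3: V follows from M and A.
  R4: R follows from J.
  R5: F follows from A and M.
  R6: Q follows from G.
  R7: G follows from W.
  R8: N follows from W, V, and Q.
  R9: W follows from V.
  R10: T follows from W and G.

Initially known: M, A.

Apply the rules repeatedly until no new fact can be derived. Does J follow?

J would need E and Q (R1), but E is never established.

No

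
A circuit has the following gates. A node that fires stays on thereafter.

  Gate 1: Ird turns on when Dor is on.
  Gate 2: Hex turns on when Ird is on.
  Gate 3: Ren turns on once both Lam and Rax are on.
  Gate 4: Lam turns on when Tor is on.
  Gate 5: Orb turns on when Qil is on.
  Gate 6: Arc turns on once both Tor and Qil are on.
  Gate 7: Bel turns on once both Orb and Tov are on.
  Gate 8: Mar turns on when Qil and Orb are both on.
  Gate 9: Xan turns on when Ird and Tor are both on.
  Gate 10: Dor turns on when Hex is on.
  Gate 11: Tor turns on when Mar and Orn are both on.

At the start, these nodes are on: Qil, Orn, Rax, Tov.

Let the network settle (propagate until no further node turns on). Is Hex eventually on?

Hex would need Ird (Gate 2), but Ird never turns on.

No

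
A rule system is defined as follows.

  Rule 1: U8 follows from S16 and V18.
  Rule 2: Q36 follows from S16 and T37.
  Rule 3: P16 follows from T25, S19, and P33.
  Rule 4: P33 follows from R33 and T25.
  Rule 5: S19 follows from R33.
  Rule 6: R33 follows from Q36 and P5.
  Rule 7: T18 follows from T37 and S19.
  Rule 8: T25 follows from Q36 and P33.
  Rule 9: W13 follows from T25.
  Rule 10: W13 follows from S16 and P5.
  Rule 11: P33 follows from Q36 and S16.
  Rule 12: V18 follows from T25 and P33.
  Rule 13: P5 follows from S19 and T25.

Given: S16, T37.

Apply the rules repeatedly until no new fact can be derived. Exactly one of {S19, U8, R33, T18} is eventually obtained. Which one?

From S16 and T37, Rule 2 gives Q36.
From Q36 and S16, Rule 11 gives P33.
Q36 and P33 hold, so T25 follows (Rule 8).
T25 and P33 hold, so V18 follows (Rule 12).
S16 and V18 hold, so U8 follows (Rule 1).
R33 would need Q36 and P5 (Rule 6), but P5 is never established. S19 would need R33 (Rule 5), but R33 is never established. T18 would need T37 and S19 (Rule 7), but S19 is never established.

U8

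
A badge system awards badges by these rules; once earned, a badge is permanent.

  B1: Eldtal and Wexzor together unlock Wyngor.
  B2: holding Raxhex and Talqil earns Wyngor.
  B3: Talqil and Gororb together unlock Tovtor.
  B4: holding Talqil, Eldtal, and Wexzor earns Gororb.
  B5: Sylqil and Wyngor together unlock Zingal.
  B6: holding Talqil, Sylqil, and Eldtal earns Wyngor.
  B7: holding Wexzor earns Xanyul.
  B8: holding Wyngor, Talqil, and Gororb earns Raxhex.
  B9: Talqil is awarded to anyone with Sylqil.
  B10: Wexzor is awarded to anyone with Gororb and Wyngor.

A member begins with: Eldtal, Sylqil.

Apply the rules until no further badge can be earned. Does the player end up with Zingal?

Yes

With Sylqil, Talqil is earned (B9).
With Talqil, Sylqil, and Eldtal, Wyngor is earned (B6).
With Sylqil and Wyngor, Zingal is earned (B5).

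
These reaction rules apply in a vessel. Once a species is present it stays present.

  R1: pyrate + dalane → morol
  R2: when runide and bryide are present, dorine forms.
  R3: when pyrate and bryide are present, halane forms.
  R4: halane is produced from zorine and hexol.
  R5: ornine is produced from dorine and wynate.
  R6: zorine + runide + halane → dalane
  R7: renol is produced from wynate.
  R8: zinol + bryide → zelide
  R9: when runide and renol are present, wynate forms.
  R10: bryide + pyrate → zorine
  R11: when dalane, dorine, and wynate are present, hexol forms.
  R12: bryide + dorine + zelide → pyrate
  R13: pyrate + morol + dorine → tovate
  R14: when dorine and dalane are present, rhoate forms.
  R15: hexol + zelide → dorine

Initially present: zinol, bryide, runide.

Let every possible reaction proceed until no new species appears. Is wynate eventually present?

No

wynate would need runide and renol (R9), but renol never forms.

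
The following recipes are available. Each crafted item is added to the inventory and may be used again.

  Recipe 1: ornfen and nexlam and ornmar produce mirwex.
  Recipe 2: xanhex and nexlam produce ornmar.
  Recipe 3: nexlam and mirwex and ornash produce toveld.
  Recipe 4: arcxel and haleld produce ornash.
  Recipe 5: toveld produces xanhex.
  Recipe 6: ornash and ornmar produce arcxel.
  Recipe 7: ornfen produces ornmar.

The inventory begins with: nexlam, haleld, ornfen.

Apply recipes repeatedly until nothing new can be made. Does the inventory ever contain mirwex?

Yes

ornfen → ornmar (Recipe 7).
ornfen and nexlam and ornmar → mirwex (Recipe 1).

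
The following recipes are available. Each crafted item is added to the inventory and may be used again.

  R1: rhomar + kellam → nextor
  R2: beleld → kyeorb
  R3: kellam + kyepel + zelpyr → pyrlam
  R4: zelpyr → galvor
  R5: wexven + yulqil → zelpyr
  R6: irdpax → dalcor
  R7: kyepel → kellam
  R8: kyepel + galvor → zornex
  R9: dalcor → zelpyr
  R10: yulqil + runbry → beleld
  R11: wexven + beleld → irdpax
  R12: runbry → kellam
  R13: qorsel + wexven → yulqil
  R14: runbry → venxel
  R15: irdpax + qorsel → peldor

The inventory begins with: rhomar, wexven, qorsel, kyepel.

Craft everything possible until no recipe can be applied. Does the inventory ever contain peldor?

peldor would need irdpax and qorsel (R15), but irdpax is never obtained.

No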